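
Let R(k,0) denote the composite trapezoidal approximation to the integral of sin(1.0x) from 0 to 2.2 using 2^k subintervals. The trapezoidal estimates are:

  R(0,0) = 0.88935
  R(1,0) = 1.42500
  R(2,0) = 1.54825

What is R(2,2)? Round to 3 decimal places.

1.588

R(1,1) = 1.42500 + (1.42500 − 0.88935)/3 = 1.60355
R(2,1) = (4·1.54825 − 1.42500) / 3 = 1.58933
R(2,2) = 1.58933 + (1.58933 − 1.60355)/15 = 1.58838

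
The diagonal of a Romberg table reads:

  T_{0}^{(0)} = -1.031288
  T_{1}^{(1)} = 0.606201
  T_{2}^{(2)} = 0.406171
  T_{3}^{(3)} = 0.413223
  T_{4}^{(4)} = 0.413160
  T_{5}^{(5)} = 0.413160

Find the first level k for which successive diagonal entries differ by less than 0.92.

k = 2

|T_{1}^{(1)} − T_{0}^{(0)}| = 1.637489 ≥ 0.92
|T_{2}^{(2)} − T_{1}^{(1)}| = 0.200030 < 0.92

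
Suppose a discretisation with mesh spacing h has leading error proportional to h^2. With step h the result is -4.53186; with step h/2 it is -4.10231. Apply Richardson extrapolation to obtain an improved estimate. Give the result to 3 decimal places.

Extrapolated value = (4·A(h/2) − A(h)) / (4 − 1)
= (4·(-4.10231) − (-4.53186)) / 3
= -11.87738 / 3 = -3.95913

-3.959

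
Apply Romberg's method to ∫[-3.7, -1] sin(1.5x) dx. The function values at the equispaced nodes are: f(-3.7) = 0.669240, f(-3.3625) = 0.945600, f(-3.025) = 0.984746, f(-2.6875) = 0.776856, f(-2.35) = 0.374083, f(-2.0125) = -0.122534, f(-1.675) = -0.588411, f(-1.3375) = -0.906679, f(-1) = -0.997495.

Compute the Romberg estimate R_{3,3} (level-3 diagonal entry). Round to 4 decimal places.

R_{0,0} (trapezoid, 1 panel, h=2.7000): -0.443144
R_{1,0} (trapezoid, 2 panels, h=1.3500): 0.283440
R_{2,0} (trapezoid, 4 panels, h=0.6750): 0.409246
R_{3,0} (trapezoid, 8 panels, h=0.3375): 0.438593
R_{1,1} = 0.283440 + (0.283440 − (-0.443144))/3 = 0.525635
R_{2,1} = 0.409246 + (0.409246 − 0.283440)/3 = 0.451181
R_{3,1} = 0.438593 + (0.438593 − 0.409246)/3 = 0.448375
R_{2,2} = 0.451181 + (0.451181 − 0.525635)/15 = 0.446217
R_{3,2} = 0.448375 + (0.448375 − 0.451181)/15 = 0.448188
R_{3,3} = 0.448188 + (0.448188 − 0.446217)/63 = 0.448219

0.4482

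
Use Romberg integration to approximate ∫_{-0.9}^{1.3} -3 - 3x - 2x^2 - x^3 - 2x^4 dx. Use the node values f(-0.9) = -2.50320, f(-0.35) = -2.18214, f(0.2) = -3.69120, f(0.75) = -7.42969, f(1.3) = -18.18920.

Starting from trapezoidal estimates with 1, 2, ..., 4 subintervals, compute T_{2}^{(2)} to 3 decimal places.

-12.142

T_{0}^{(0)} (trapezoid, 1 panel, h=2.2000): -22.76164
T_{1}^{(0)} (trapezoid, 2 panels, h=1.1000): -15.44114
T_{2}^{(0)} (trapezoid, 4 panels, h=0.5500): -13.00708
T_{1}^{(1)} = -15.44114 + (-15.44114 − (-22.76164))/3 = -13.00097
T_{2}^{(1)} = -13.00708 + (-13.00708 − (-15.44114))/3 = -12.19573
T_{2}^{(2)} = -12.19573 + (-12.19573 − (-13.00097))/15 = -12.14205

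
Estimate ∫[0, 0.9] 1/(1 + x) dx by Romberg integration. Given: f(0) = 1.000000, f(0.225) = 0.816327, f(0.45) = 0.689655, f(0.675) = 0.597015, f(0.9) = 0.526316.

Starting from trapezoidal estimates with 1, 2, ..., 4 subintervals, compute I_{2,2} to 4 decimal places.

I_{0,0} (trapezoid, 1 panel, h=0.9000): 0.686842
I_{1,0} (trapezoid, 2 panels, h=0.4500): 0.653766
I_{2,0} (trapezoid, 4 panels, h=0.2250): 0.644885
I_{1,1} = 0.653766 + (0.653766 − 0.686842)/3 = 0.642741
I_{2,1} = 0.644885 + (0.644885 − 0.653766)/3 = 0.641925
I_{2,2} = 0.641925 + (0.641925 − 0.642741)/15 = 0.641871

0.6419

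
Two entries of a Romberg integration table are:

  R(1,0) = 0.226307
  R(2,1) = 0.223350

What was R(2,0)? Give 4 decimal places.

From R(2,1) = (4·R(2,0) − R(1,0))/3, solve for R(2,0):
4·R(2,0) = 3·0.223350 + 0.226307 = 0.896357
R(2,0) = 0.224089

0.2241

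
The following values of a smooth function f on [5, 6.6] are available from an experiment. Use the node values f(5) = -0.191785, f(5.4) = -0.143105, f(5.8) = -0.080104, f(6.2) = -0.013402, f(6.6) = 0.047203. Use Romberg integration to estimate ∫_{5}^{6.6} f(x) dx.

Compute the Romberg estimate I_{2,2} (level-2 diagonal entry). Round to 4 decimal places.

I_{0,0} (trapezoid, 1 panel, h=1.6000): -0.115666
I_{1,0} (trapezoid, 2 panels, h=0.8000): -0.121916
I_{2,0} (trapezoid, 4 panels, h=0.4000): -0.123561
I_{1,1} = -0.121916 + (-0.121916 − (-0.115666))/3 = -0.123999
I_{2,1} = -0.123561 + (-0.123561 − (-0.121916))/3 = -0.124109
I_{2,2} = -0.124109 + (-0.124109 − (-0.123999))/15 = -0.124116

-0.1241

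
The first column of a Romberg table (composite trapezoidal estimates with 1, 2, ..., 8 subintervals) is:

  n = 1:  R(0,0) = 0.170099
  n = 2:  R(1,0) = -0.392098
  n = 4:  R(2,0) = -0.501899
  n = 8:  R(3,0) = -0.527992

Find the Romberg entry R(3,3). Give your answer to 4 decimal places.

-0.5366

Richardson extrapolation on the trapezoidal column (denominator 4−1=3):
R(1,1) = (4·(-0.392098) − 0.170099) / 3 = -0.579497
R(2,1) = -0.501899 + (-0.501899 − (-0.392098))/3 = -0.538499
R(3,1) = (4·(-0.527992) − (-0.501899)) / 3 = -0.536690
R(2,2) = -0.538499 + (-0.538499 − (-0.579497))/15 = -0.535766
R(3,2) = -0.536690 + (-0.536690 − (-0.538499))/15 = -0.536569
R(3,3) = -0.536569 + (-0.536569 − (-0.535766))/63 = -0.536582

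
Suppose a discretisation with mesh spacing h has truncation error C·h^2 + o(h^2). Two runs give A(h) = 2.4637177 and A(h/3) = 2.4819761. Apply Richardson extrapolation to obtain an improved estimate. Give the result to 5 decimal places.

Extrapolated value = (9·A(h/3) − A(h)) / (9 − 1)
= (9·2.4819761 − 2.4637177) / 8
= 19.8740672 / 8 = 2.4842584

2.48426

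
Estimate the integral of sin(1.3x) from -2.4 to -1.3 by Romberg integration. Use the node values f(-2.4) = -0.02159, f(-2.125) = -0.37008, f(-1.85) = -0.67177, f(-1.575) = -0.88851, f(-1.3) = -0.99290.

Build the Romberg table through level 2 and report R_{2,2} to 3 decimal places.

-0.678

R_{0,0} (trapezoid, 1 panel, h=1.1000): -0.55797
R_{1,0} (trapezoid, 2 panels, h=0.5500): -0.64846
R_{2,0} (trapezoid, 4 panels, h=0.2750): -0.67034
R_{1,1} = -0.64846 + (-0.64846 − (-0.55797))/3 = -0.67862
R_{2,1} = -0.67034 + (-0.67034 − (-0.64846))/3 = -0.67763
R_{2,2} = -0.67763 + (-0.67763 − (-0.67862))/15 = -0.67756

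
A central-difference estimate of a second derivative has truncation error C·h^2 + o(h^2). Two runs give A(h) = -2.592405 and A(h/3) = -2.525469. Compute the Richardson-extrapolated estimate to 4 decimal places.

Extrapolated value = (9·A(h/3) − A(h)) / (9 − 1)
= (9·(-2.525469) − (-2.592405)) / 8
= -20.136816 / 8 = -2.517102

-2.5171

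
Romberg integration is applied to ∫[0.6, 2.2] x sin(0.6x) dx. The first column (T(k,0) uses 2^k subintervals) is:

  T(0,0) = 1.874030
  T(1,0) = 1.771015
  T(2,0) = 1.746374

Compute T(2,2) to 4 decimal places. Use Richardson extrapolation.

1.7383

T(1,1) = 1.771015 + (1.771015 − 1.874030)/3 = 1.736677
T(2,1) = 1.746374 + (1.746374 − 1.771015)/3 = 1.738160
T(2,2) = 1.738160 + (1.738160 − 1.736677)/15 = 1.738259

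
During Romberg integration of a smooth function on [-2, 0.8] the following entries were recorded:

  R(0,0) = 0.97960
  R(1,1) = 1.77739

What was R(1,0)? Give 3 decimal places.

From R(1,1) = (4·R(1,0) − R(0,0))/3, solve for R(1,0):
4·R(1,0) = 3·1.77739 + 0.97960 = 6.31177
R(1,0) = 1.57794

1.578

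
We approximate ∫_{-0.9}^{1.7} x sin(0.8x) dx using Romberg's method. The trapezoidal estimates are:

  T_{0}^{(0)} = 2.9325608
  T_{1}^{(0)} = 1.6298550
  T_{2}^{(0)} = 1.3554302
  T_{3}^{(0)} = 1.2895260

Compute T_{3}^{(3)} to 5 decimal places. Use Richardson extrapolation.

Richardson extrapolation on the trapezoidal column (denominator 4−1=3):
T_{1}^{(1)} = (4·1.6298550 − 2.9325608) / 3 = 1.1956197
T_{2}^{(1)} = 1.3554302 + (1.3554302 − 1.6298550)/3 = 1.2639553
T_{3}^{(1)} = (4·1.2895260 − 1.3554302) / 3 = 1.2675579
T_{2}^{(2)} = (16·1.2639553 − 1.1956197) / 15 = 1.2685110
T_{3}^{(2)} = 1.2675579 + (1.2675579 − 1.2639553)/15 = 1.2677981
T_{3}^{(3)} = (64·1.2677981 − 1.2685110) / 63 = 1.2677868
(Column j=1 coincides with Simpson's rule on the same nodes.)

1.26779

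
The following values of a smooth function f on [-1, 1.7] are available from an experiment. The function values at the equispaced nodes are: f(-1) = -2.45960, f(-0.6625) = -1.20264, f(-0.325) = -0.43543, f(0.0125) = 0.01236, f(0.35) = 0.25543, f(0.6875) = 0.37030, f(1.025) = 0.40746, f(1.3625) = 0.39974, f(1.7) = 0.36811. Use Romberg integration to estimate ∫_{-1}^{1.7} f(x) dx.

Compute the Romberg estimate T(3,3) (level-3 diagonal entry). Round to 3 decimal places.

-0.373

T(0,0) (trapezoid, 1 panel, h=2.7000): -2.82351
T(1,0) (trapezoid, 2 panels, h=1.3500): -1.06693
T(2,0) (trapezoid, 4 panels, h=0.6750): -0.55234
T(3,0) (trapezoid, 8 panels, h=0.3375): -0.41800
T(1,1) = -1.06693 + (-1.06693 − (-2.82351))/3 = -0.48140
T(2,1) = -0.55234 + (-0.55234 − (-1.06693))/3 = -0.38081
T(3,1) = -0.41800 + (-0.41800 − (-0.55234))/3 = -0.37322
T(2,2) = -0.38081 + (-0.38081 − (-0.48140))/15 = -0.37410
T(3,2) = -0.37322 + (-0.37322 − (-0.38081))/15 = -0.37271
T(3,3) = -0.37271 + (-0.37271 − (-0.37410))/63 = -0.37269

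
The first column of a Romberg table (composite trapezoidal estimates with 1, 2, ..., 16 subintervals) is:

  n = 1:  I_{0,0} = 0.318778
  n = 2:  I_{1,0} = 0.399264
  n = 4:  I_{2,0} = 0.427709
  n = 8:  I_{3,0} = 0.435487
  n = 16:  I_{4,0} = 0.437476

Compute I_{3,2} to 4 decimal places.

0.4381

I_{2,1} = (4·0.427709 − 0.399264) / 3 = 0.437191
I_{3,1} = (4·0.435487 − 0.427709) / 3 = 0.438080
I_{3,2} = (16·0.438080 − 0.437191) / 15 = 0.438139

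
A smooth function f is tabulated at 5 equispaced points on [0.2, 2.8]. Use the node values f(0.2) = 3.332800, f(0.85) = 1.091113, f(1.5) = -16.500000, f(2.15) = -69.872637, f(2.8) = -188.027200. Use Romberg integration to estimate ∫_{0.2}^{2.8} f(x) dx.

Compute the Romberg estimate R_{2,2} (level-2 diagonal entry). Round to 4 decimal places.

R_{0,0} (trapezoid, 1 panel, h=2.6000): -240.102720
R_{1,0} (trapezoid, 2 panels, h=1.3000): -141.501360
R_{2,0} (trapezoid, 4 panels, h=0.6500): -115.458671
R_{1,1} = -141.501360 + (-141.501360 − (-240.102720))/3 = -108.634240
R_{2,1} = -115.458671 + (-115.458671 − (-141.501360))/3 = -106.777775
R_{2,2} = -106.777775 + (-106.777775 − (-108.634240))/15 = -106.654011

-106.6540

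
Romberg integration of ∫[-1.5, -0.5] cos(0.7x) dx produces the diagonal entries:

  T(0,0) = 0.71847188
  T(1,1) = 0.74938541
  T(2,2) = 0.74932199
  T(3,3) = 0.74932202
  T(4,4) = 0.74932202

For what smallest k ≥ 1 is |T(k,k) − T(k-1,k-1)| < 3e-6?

|T(1,1) − T(0,0)| = 0.03091353 ≥ 3e-6
|T(2,2) − T(1,1)| = 0.00006342 ≥ 3e-6
|T(3,3) − T(2,2)| = 0.00000003 < 3e-6

k = 3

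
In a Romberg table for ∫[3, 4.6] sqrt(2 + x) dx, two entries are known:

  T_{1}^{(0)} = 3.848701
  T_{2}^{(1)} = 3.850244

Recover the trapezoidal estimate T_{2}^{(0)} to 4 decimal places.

3.8499

From T_{2}^{(1)} = (4·T_{2}^{(0)} − T_{1}^{(0)})/3, solve for T_{2}^{(0)}:
4·T_{2}^{(0)} = 3·3.850244 + 3.848701 = 15.399433
T_{2}^{(0)} = 3.849858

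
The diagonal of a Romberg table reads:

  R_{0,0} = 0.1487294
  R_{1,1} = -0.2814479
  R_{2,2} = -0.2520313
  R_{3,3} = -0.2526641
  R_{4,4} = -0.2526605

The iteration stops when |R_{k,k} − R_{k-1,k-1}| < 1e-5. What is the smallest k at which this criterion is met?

|R_{1,1} − R_{0,0}| = 0.4301773 ≥ 1e-5
|R_{2,2} − R_{1,1}| = 0.0294166 ≥ 1e-5
|R_{3,3} − R_{2,2}| = 0.0006328 ≥ 1e-5
|R_{4,4} − R_{3,3}| = 0.0000036 < 1e-5

k = 4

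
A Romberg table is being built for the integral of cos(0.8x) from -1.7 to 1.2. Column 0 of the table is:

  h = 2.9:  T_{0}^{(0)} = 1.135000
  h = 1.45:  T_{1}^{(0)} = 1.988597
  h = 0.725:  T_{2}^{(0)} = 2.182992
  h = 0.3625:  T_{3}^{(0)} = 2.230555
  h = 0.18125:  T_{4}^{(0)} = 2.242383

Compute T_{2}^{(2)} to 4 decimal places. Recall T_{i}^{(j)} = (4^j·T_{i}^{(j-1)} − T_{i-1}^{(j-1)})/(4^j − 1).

Richardson extrapolation on the trapezoidal column (denominator 4−1=3):
T_{1}^{(1)} = (4·1.988597 − 1.135000) / 3 = 2.273129
T_{2}^{(1)} = 2.182992 + (2.182992 − 1.988597)/3 = 2.247790
T_{2}^{(2)} = 2.247790 + (2.247790 − 2.273129)/15 = 2.246101

2.2461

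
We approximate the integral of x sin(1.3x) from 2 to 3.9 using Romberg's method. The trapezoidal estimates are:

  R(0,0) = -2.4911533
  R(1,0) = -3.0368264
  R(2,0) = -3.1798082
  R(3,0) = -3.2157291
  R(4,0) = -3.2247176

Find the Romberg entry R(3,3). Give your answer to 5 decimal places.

-3.22771

R(1,1) = (4·(-3.0368264) − (-2.4911533)) / 3 = -3.2187174
R(2,1) = (4·(-3.1798082) − (-3.0368264)) / 3 = -3.2274688
R(3,1) = -3.2157291 + (-3.2157291 − (-3.1798082))/3 = -3.2277027
R(2,2) = (16·(-3.2274688) − (-3.2187174)) / 15 = -3.2280522
R(3,2) = -3.2277027 + (-3.2277027 − (-3.2274688))/15 = -3.2277183
R(3,3) = -3.2277183 + (-3.2277183 − (-3.2280522))/63 = -3.2277130
(Column j=1 coincides with Simpson's rule on the same nodes.)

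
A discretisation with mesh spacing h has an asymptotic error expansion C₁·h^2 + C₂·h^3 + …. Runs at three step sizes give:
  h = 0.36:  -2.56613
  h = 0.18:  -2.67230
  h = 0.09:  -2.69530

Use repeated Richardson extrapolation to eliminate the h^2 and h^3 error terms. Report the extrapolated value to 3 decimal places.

First eliminate the h^2 term (factor 2^2 = 4):
  B₁ = (4·(-2.67230) − (-2.56613))/3 = -2.70769
  B₂ = (4·(-2.69530) − (-2.67230))/3 = -2.70297
Then eliminate the h^3 term (factor 2^3 = 8):
  (8·(-2.70297) − (-2.70769))/7 = -2.70230

-2.702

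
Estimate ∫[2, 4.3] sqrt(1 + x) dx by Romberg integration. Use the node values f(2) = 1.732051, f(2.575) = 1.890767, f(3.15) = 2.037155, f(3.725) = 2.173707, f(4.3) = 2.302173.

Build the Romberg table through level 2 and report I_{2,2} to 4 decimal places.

I_{0,0} (trapezoid, 1 panel, h=2.3000): 4.639358
I_{1,0} (trapezoid, 2 panels, h=1.1500): 4.662407
I_{2,0} (trapezoid, 4 panels, h=0.5750): 4.668276
I_{1,1} = 4.662407 + (4.662407 − 4.639358)/3 = 4.670090
I_{2,1} = 4.668276 + (4.668276 − 4.662407)/3 = 4.670232
I_{2,2} = 4.670232 + (4.670232 − 4.670090)/15 = 4.670241

4.6702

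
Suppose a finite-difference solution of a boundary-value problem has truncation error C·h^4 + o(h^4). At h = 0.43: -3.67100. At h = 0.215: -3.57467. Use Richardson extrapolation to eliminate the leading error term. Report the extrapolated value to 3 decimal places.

-3.568

The leading error scales as h^4; refining by a factor of 2 reduces it by 2^4 = 16.
Extrapolated value = (16·A(h/2) − A(h)) / (16 − 1)
= (16·(-3.57467) − (-3.67100)) / 15
= -53.52372 / 15 = -3.56825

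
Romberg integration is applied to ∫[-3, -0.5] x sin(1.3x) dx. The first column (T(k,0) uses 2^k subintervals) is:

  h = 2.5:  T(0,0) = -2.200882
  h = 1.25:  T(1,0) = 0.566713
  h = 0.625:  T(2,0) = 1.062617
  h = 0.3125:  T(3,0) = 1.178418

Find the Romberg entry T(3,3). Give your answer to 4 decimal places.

T(1,1) = (4·0.566713 − (-2.200882)) / 3 = 1.489245
T(2,1) = 1.062617 + (1.062617 − 0.566713)/3 = 1.227918
T(3,1) = 1.178418 + (1.178418 − 1.062617)/3 = 1.217018
T(2,2) = (16·1.227918 − 1.489245) / 15 = 1.210496
T(3,2) = (16·1.217018 − 1.227918) / 15 = 1.216291
T(3,3) = 1.216291 + (1.216291 − 1.210496)/63 = 1.216383
(Column j=1 coincides with Simpson's rule on the same nodes.)

1.2164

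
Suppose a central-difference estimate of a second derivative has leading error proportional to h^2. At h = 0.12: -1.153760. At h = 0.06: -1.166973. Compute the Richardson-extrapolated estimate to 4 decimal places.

-1.1714

Extrapolated value = (4·A(h/2) − A(h)) / (4 − 1)
= (4·(-1.166973) − (-1.153760)) / 3
= -3.514132 / 3 = -1.171377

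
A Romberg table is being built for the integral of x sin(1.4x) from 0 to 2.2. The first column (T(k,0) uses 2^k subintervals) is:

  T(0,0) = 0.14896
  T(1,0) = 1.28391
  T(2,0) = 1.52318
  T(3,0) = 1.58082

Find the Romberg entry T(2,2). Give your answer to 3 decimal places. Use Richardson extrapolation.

1.599

T(1,1) = (4·1.28391 − 0.14896) / 3 = 1.66223
T(2,1) = 1.52318 + (1.52318 − 1.28391)/3 = 1.60294
T(2,2) = (16·1.60294 − 1.66223) / 15 = 1.59899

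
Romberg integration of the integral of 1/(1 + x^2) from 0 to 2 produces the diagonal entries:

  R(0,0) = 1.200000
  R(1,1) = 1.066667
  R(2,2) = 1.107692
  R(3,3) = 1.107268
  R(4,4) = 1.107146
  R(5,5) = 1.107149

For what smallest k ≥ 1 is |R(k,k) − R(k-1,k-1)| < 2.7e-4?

|R(1,1) − R(0,0)| = 0.133333 ≥ 2.7e-4
|R(2,2) − R(1,1)| = 0.041025 ≥ 2.7e-4
|R(3,3) − R(2,2)| = 0.000424 ≥ 2.7e-4
|R(4,4) − R(3,3)| = 0.000122 < 2.7e-4

k = 4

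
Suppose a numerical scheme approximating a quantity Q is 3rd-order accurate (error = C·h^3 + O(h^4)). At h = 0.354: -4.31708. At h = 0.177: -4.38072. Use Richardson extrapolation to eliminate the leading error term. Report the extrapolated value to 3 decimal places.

The leading error scales as h^3; refining by a factor of 2 reduces it by 2^3 = 8.
Extrapolated value = (8·A(h/2) − A(h)) / (8 − 1)
= (8·(-4.38072) − (-4.31708)) / 7
= -30.72868 / 7 = -4.38981

-4.390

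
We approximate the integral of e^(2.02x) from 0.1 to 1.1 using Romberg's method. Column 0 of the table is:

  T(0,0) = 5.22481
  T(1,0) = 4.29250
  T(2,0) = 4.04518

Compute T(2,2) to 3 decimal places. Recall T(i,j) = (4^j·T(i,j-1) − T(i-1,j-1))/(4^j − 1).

Richardson extrapolation on the trapezoidal column (denominator 4−1=3):
T(1,1) = (4·4.29250 − 5.22481) / 3 = 3.98173
T(2,1) = 4.04518 + (4.04518 − 4.29250)/3 = 3.96274
T(2,2) = (16·3.96274 − 3.98173) / 15 = 3.96147

3.961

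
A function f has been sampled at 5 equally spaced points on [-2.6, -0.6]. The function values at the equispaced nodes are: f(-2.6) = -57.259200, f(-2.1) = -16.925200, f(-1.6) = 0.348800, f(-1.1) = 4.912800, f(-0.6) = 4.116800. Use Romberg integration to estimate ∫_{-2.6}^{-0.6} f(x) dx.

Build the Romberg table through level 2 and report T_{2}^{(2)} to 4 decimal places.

-16.7157

T_{0}^{(0)} (trapezoid, 1 panel, h=2.0000): -53.142400
T_{1}^{(0)} (trapezoid, 2 panels, h=1.0000): -26.222400
T_{2}^{(0)} (trapezoid, 4 panels, h=0.5000): -19.117400
T_{1}^{(1)} = -26.222400 + (-26.222400 − (-53.142400))/3 = -17.249067
T_{2}^{(1)} = -19.117400 + (-19.117400 − (-26.222400))/3 = -16.749067
T_{2}^{(2)} = -16.749067 + (-16.749067 − (-17.249067))/15 = -16.715734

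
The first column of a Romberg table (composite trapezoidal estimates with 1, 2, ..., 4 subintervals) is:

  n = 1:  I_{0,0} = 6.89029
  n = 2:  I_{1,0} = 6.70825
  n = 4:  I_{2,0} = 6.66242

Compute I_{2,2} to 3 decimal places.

I_{1,1} = 6.70825 + (6.70825 − 6.89029)/3 = 6.64757
I_{2,1} = (4·6.66242 − 6.70825) / 3 = 6.64714
I_{2,2} = 6.64714 + (6.64714 − 6.64757)/15 = 6.64711

6.647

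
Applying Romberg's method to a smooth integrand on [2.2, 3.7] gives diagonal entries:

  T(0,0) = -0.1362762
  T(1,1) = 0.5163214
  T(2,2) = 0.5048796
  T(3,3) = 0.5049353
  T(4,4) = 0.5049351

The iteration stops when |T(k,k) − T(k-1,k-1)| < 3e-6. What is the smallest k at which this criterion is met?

k = 4

|T(1,1) − T(0,0)| = 0.6525976 ≥ 3e-6
|T(2,2) − T(1,1)| = 0.0114418 ≥ 3e-6
|T(3,3) − T(2,2)| = 0.0000557 ≥ 3e-6
|T(4,4) − T(3,3)| = 0.0000002 < 3e-6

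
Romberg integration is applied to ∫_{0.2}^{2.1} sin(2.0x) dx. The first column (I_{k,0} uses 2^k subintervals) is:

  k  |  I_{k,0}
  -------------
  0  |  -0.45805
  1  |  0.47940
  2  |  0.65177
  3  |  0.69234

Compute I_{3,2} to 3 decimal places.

Richardson extrapolation on the trapezoidal column (denominator 4−1=3):
I_{2,1} = 0.65177 + (0.65177 − 0.47940)/3 = 0.70923
I_{3,1} = (4·0.69234 − 0.65177) / 3 = 0.70586
I_{3,2} = (16·0.70586 − 0.70923) / 15 = 0.70564

0.706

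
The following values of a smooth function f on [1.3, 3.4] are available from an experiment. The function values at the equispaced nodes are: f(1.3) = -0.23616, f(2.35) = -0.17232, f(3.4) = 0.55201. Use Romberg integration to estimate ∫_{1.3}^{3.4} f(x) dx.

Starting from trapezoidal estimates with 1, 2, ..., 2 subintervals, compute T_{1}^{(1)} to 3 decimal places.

T_{0}^{(0)} (trapezoid, 1 panel, h=2.1000): 0.33164
T_{1}^{(0)} (trapezoid, 2 panels, h=1.0500): -0.01511
T_{1}^{(1)} = -0.01511 + (-0.01511 − 0.33164)/3 = -0.13069

-0.131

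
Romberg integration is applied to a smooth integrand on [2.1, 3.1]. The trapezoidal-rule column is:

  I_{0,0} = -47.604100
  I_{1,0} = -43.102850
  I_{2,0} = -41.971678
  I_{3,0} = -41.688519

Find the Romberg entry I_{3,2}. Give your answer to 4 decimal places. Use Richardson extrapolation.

I_{2,1} = -41.971678 + (-41.971678 − (-43.102850))/3 = -41.594621
I_{3,1} = -41.688519 + (-41.688519 − (-41.971678))/3 = -41.594133
I_{3,2} = (16·(-41.594133) − (-41.594621)) / 15 = -41.594100

-41.5941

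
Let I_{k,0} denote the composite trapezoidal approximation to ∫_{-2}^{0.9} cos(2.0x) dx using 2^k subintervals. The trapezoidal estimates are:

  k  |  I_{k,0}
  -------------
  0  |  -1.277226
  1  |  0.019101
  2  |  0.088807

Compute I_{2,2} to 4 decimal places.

0.0894

Richardson extrapolation on the trapezoidal column (denominator 4−1=3):
I_{1,1} = (4·0.019101 − (-1.277226)) / 3 = 0.451210
I_{2,1} = 0.088807 + (0.088807 − 0.019101)/3 = 0.112042
I_{2,2} = (16·0.112042 − 0.451210) / 15 = 0.089431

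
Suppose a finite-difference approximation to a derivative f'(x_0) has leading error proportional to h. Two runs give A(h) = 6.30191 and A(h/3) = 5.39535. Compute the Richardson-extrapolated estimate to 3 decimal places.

Extrapolated value = (3·A(h/3) − A(h)) / (3 − 1)
= (3·5.39535 − 6.30191) / 2
= 9.88414 / 2 = 4.94207

4.942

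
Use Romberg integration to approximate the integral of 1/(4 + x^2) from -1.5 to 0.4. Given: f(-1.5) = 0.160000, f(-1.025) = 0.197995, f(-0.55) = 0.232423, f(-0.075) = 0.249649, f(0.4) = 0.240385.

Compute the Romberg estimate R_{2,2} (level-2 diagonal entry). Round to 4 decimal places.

R_{0,0} (trapezoid, 1 panel, h=1.9000): 0.380366
R_{1,0} (trapezoid, 2 panels, h=0.9500): 0.410985
R_{2,0} (trapezoid, 4 panels, h=0.4750): 0.418123
R_{1,1} = 0.410985 + (0.410985 − 0.380366)/3 = 0.421191
R_{2,1} = 0.418123 + (0.418123 − 0.410985)/3 = 0.420502
R_{2,2} = 0.420502 + (0.420502 − 0.421191)/15 = 0.420456

0.4205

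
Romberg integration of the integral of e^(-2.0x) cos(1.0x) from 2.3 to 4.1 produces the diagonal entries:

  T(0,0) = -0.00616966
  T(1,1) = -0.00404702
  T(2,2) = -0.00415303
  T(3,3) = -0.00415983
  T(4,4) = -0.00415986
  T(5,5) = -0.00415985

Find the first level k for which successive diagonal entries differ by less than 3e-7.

|T(1,1) − T(0,0)| = 0.00212264 ≥ 3e-7
|T(2,2) − T(1,1)| = 0.00010601 ≥ 3e-7
|T(3,3) − T(2,2)| = 0.00000680 ≥ 3e-7
|T(4,4) − T(3,3)| = 0.00000003 < 3e-7

k = 4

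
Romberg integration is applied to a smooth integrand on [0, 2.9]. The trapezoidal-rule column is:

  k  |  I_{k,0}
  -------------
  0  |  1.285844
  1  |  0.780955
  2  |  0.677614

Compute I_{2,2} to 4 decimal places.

0.6452

I_{1,1} = (4·0.780955 − 1.285844) / 3 = 0.612659
I_{2,1} = 0.677614 + (0.677614 − 0.780955)/3 = 0.643167
I_{2,2} = 0.643167 + (0.643167 − 0.612659)/15 = 0.645201
(Column j=1 coincides with Simpson's rule on the same nodes.)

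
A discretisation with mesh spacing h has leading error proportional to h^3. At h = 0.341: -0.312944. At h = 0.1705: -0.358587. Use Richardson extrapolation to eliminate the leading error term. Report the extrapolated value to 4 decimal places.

The leading error scales as h^3; refining by a factor of 2 reduces it by 2^3 = 8.
Extrapolated value = (8·A(h/2) − A(h)) / (8 − 1)
= (8·(-0.358587) − (-0.312944)) / 7
= -2.555752 / 7 = -0.365107

-0.3651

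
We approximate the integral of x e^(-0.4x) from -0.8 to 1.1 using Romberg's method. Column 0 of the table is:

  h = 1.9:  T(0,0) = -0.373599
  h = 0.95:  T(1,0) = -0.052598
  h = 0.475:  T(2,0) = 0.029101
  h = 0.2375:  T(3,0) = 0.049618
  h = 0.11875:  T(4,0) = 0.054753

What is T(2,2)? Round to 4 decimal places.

0.0565

Richardson extrapolation on the trapezoidal column (denominator 4−1=3):
T(1,1) = -0.052598 + (-0.052598 − (-0.373599))/3 = 0.054402
T(2,1) = (4·0.029101 − (-0.052598)) / 3 = 0.056334
T(2,2) = 0.056334 + (0.056334 − 0.054402)/15 = 0.056463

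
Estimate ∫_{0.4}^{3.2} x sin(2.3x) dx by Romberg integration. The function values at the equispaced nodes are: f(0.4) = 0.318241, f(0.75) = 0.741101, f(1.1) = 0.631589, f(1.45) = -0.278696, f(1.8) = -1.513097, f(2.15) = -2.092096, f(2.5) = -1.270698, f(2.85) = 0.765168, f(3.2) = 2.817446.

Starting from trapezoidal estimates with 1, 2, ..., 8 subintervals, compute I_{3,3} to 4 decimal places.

I_{0,0} (trapezoid, 1 panel, h=2.8000): 4.389962
I_{1,0} (trapezoid, 2 panels, h=1.4000): 0.076645
I_{2,0} (trapezoid, 4 panels, h=0.7000): -0.409054
I_{3,0} (trapezoid, 8 panels, h=0.3500): -0.507110
I_{1,1} = 0.076645 + (0.076645 − 4.389962)/3 = -1.361127
I_{2,1} = -0.409054 + (-0.409054 − 0.076645)/3 = -0.570954
I_{3,1} = -0.507110 + (-0.507110 − (-0.409054))/3 = -0.539795
I_{2,2} = -0.570954 + (-0.570954 − (-1.361127))/15 = -0.518276
I_{3,2} = -0.539795 + (-0.539795 − (-0.570954))/15 = -0.537718
I_{3,3} = -0.537718 + (-0.537718 − (-0.518276))/63 = -0.538027

-0.5380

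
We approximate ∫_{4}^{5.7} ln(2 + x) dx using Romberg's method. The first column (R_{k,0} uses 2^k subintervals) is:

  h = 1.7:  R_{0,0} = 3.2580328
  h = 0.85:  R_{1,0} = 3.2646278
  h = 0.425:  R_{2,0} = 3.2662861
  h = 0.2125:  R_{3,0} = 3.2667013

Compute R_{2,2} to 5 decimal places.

3.26684

R_{1,1} = 3.2646278 + (3.2646278 − 3.2580328)/3 = 3.2668261
R_{2,1} = (4·3.2662861 − 3.2646278) / 3 = 3.2668389
R_{2,2} = 3.2668389 + (3.2668389 − 3.2668261)/15 = 3.2668398
(Column j=1 coincides with Simpson's rule on the same nodes.)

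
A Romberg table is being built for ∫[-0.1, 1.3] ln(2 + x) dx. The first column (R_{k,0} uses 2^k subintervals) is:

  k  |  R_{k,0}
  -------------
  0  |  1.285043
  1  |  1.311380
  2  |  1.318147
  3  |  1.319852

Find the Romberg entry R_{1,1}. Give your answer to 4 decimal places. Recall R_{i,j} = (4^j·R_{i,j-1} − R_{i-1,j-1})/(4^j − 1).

R_{1,1} = 1.311380 + (1.311380 − 1.285043)/3 = 1.320159

1.3202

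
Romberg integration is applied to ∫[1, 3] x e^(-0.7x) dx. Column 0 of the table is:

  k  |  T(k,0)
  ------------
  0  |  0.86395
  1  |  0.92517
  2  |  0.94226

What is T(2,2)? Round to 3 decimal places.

Richardson extrapolation on the trapezoidal column (denominator 4−1=3):
T(1,1) = (4·0.92517 − 0.86395) / 3 = 0.94558
T(2,1) = (4·0.94226 − 0.92517) / 3 = 0.94796
T(2,2) = 0.94796 + (0.94796 − 0.94558)/15 = 0.94812

0.948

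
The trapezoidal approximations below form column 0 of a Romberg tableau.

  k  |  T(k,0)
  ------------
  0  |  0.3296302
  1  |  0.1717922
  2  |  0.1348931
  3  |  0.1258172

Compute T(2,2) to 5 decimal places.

Richardson extrapolation on the trapezoidal column (denominator 4−1=3):
T(1,1) = 0.1717922 + (0.1717922 − 0.3296302)/3 = 0.1191795
T(2,1) = (4·0.1348931 − 0.1717922) / 3 = 0.1225934
T(2,2) = (16·0.1225934 − 0.1191795) / 15 = 0.1228210

0.12282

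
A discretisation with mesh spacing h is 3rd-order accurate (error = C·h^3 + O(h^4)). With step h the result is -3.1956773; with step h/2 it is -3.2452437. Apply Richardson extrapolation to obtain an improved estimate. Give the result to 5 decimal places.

Extrapolated value = (8·A(h/2) − A(h)) / (8 − 1)
= (8·(-3.2452437) − (-3.1956773)) / 7
= -22.7662723 / 7 = -3.2523246

-3.25232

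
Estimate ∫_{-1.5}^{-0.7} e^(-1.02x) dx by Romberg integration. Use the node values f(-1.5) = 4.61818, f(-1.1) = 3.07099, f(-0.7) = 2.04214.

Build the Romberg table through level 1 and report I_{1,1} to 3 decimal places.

2.526

I_{0,0} (trapezoid, 1 panel, h=0.8000): 2.66413
I_{1,0} (trapezoid, 2 panels, h=0.4000): 2.56046
I_{1,1} = 2.56046 + (2.56046 − 2.66413)/3 = 2.52590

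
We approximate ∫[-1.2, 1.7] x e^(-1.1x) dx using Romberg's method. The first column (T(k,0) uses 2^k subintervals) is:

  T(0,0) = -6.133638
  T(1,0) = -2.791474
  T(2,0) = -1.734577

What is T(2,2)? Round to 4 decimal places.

T(1,1) = -2.791474 + (-2.791474 − (-6.133638))/3 = -1.677419
T(2,1) = -1.734577 + (-1.734577 − (-2.791474))/3 = -1.382278
T(2,2) = (16·(-1.382278) − (-1.677419)) / 15 = -1.362602

-1.3626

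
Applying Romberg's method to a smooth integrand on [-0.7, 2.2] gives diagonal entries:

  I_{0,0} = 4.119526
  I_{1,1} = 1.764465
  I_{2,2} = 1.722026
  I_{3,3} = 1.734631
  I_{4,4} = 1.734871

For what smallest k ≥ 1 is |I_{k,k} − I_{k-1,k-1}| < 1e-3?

|I_{1,1} − I_{0,0}| = 2.355061 ≥ 1e-3
|I_{2,2} − I_{1,1}| = 0.042439 ≥ 1e-3
|I_{3,3} − I_{2,2}| = 0.012605 ≥ 1e-3
|I_{4,4} − I_{3,3}| = 0.000240 < 1e-3

k = 4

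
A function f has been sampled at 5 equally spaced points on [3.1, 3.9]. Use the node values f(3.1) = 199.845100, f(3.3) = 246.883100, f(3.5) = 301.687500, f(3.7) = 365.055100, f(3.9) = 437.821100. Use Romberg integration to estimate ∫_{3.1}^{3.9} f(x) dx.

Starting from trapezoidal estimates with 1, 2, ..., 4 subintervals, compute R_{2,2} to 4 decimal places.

R_{0,0} (trapezoid, 1 panel, h=0.8000): 255.066480
R_{1,0} (trapezoid, 2 panels, h=0.4000): 248.208240
R_{2,0} (trapezoid, 4 panels, h=0.2000): 246.491760
R_{1,1} = 248.208240 + (248.208240 − 255.066480)/3 = 245.922160
R_{2,1} = 246.491760 + (246.491760 − 248.208240)/3 = 245.919600
R_{2,2} = 245.919600 + (245.919600 − 245.922160)/15 = 245.919429

245.9194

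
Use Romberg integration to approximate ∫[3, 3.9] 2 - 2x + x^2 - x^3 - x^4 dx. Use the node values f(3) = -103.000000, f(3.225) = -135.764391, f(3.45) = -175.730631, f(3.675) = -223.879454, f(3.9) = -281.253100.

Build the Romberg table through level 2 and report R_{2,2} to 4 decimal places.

-163.0714

R_{0,0} (trapezoid, 1 panel, h=0.9000): -172.913895
R_{1,0} (trapezoid, 2 panels, h=0.4500): -165.535731
R_{2,0} (trapezoid, 4 panels, h=0.2250): -163.687731
R_{1,1} = -165.535731 + (-165.535731 − (-172.913895))/3 = -163.076343
R_{2,1} = -163.687731 + (-163.687731 − (-165.535731))/3 = -163.071731
R_{2,2} = -163.071731 + (-163.071731 − (-163.076343))/15 = -163.071424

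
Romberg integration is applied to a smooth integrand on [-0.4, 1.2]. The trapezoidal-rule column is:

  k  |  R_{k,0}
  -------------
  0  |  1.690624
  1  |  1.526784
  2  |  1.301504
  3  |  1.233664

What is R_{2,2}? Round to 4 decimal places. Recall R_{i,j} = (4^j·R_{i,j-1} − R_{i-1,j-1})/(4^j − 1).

Richardson extrapolation on the trapezoidal column (denominator 4−1=3):
R_{1,1} = (4·1.526784 − 1.690624) / 3 = 1.472171
R_{2,1} = 1.301504 + (1.301504 − 1.526784)/3 = 1.226411
R_{2,2} = 1.226411 + (1.226411 − 1.472171)/15 = 1.210027

1.2100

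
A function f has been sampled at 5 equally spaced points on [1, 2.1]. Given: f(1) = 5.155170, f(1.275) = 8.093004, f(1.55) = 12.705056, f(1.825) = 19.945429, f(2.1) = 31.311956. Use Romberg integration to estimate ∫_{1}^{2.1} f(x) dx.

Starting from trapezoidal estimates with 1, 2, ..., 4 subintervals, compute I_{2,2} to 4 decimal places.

I_{0,0} (trapezoid, 1 panel, h=1.1000): 20.056919
I_{1,0} (trapezoid, 2 panels, h=0.5500): 17.016240
I_{2,0} (trapezoid, 4 panels, h=0.2750): 16.218689
I_{1,1} = 17.016240 + (17.016240 − 20.056919)/3 = 16.002680
I_{2,1} = 16.218689 + (16.218689 − 17.016240)/3 = 15.952839
I_{2,2} = 15.952839 + (15.952839 − 16.002680)/15 = 15.949516

15.9495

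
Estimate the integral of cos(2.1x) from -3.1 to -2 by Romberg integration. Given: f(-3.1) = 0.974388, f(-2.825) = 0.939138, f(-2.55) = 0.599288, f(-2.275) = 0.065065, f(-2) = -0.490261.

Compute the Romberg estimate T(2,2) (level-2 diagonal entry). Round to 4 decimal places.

0.5221

T(0,0) (trapezoid, 1 panel, h=1.1000): 0.266270
T(1,0) (trapezoid, 2 panels, h=0.5500): 0.462743
T(2,0) (trapezoid, 4 panels, h=0.2750): 0.507527
T(1,1) = 0.462743 + (0.462743 − 0.266270)/3 = 0.528234
T(2,1) = 0.507527 + (0.507527 − 0.462743)/3 = 0.522455
T(2,2) = 0.522455 + (0.522455 − 0.528234)/15 = 0.522070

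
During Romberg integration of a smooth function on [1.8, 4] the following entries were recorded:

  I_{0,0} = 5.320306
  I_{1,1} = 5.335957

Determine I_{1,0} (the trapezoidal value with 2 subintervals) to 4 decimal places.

5.3320

From I_{1,1} = (4·I_{1,0} − I_{0,0})/3, solve for I_{1,0}:
4·I_{1,0} = 3·5.335957 + 5.320306 = 21.328177
I_{1,0} = 5.332044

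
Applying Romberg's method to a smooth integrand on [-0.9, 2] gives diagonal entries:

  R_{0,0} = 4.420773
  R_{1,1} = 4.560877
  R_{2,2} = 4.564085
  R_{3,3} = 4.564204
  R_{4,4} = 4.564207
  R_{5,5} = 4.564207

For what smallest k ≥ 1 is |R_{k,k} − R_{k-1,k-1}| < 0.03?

k = 2

|R_{1,1} − R_{0,0}| = 0.140104 ≥ 0.03
|R_{2,2} − R_{1,1}| = 0.003208 < 0.03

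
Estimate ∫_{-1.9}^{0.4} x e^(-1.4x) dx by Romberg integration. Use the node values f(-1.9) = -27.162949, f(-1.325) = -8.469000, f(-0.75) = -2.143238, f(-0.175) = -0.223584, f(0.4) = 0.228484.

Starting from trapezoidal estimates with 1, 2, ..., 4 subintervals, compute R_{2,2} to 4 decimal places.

-12.5841

R_{0,0} (trapezoid, 1 panel, h=2.3000): -30.974635
R_{1,0} (trapezoid, 2 panels, h=1.1500): -17.952041
R_{2,0} (trapezoid, 4 panels, h=0.5750): -13.974256
R_{1,1} = -17.952041 + (-17.952041 − (-30.974635))/3 = -13.611176
R_{2,1} = -13.974256 + (-13.974256 − (-17.952041))/3 = -12.648328
R_{2,2} = -12.648328 + (-12.648328 − (-13.611176))/15 = -12.584138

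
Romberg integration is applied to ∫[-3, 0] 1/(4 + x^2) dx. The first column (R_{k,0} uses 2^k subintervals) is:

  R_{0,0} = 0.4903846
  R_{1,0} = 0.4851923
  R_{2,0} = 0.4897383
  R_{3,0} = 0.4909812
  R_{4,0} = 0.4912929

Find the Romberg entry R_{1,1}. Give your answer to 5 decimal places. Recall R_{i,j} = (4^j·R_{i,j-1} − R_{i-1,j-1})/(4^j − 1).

0.48346

Richardson extrapolation on the trapezoidal column (denominator 4−1=3):
R_{1,1} = (4·0.4851923 − 0.4903846) / 3 = 0.4834615
(Column j=1 coincides with Simpson's rule on the same nodes.)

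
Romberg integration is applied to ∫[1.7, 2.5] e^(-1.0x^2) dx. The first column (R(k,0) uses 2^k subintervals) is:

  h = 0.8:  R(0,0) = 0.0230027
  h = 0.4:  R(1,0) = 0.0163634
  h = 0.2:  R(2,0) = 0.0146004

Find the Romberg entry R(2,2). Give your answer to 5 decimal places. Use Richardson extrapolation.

Richardson extrapolation on the trapezoidal column (denominator 4−1=3):
R(1,1) = (4·0.0163634 − 0.0230027) / 3 = 0.0141503
R(2,1) = 0.0146004 + (0.0146004 − 0.0163634)/3 = 0.0140127
R(2,2) = 0.0140127 + (0.0140127 − 0.0141503)/15 = 0.0140035

0.01400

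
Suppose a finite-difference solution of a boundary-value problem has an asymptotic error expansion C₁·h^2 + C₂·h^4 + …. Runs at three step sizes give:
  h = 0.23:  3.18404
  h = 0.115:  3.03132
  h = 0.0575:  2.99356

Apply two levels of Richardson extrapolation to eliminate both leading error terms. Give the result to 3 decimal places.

2.981

First eliminate the h^2 term (factor 2^2 = 4):
  B₁ = (4·3.03132 − 3.18404)/3 = 2.98041
  B₂ = (4·2.99356 − 3.03132)/3 = 2.98097
Then eliminate the h^4 term (factor 2^4 = 16):
  (16·2.98097 − 2.98041)/15 = 2.98101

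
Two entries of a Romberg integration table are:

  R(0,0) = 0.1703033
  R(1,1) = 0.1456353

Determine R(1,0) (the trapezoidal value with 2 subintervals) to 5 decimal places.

From R(1,1) = (4·R(1,0) − R(0,0))/3, solve for R(1,0):
4·R(1,0) = 3·0.1456353 + 0.1703033 = 0.6072092
R(1,0) = 0.1518023

0.15180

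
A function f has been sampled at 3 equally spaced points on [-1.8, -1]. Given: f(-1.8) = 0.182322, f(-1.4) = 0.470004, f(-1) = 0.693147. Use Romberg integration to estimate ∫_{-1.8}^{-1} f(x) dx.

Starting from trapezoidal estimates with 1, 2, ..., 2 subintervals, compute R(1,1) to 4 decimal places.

0.3674

R(0,0) (trapezoid, 1 panel, h=0.8000): 0.350188
R(1,0) (trapezoid, 2 panels, h=0.4000): 0.363095
R(1,1) = 0.363095 + (0.363095 − 0.350188)/3 = 0.367397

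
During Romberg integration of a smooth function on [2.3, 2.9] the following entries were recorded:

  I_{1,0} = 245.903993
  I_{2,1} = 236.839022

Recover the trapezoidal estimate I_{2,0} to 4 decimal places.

From I_{2,1} = (4·I_{2,0} − I_{1,0})/3, solve for I_{2,0}:
4·I_{2,0} = 3·236.839022 + 245.903993 = 956.421059
I_{2,0} = 239.105265

239.1053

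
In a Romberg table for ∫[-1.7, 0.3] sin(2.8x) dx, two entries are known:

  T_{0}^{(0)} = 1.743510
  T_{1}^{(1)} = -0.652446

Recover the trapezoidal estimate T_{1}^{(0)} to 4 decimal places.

From T_{1}^{(1)} = (4·T_{1}^{(0)} − T_{0}^{(0)})/3, solve for T_{1}^{(0)}:
4·T_{1}^{(0)} = 3·(-0.652446) + 1.743510 = -0.213828
T_{1}^{(0)} = -0.053457

-0.0535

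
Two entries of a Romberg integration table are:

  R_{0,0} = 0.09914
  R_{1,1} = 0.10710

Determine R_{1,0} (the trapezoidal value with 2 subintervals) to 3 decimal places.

From R_{1,1} = (4·R_{1,0} − R_{0,0})/3, solve for R_{1,0}:
4·R_{1,0} = 3·0.10710 + 0.09914 = 0.42044
R_{1,0} = 0.10511

0.105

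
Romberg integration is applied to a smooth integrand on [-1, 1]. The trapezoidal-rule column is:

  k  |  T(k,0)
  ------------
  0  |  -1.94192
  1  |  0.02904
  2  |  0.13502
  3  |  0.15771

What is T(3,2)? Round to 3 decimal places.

0.165

Richardson extrapolation on the trapezoidal column (denominator 4−1=3):
T(2,1) = 0.13502 + (0.13502 − 0.02904)/3 = 0.17035
T(3,1) = 0.15771 + (0.15771 − 0.13502)/3 = 0.16527
T(3,2) = (16·0.16527 − 0.17035) / 15 = 0.16493
(Column j=1 coincides with Simpson's rule on the same nodes.)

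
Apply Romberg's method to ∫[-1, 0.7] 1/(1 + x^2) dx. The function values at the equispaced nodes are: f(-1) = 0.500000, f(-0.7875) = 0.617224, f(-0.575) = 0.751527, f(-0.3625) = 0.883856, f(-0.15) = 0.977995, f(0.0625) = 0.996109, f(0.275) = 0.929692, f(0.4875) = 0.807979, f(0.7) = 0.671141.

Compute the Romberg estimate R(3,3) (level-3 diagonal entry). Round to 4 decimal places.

1.3962

R(0,0) (trapezoid, 1 panel, h=1.7000): 0.995470
R(1,0) (trapezoid, 2 panels, h=0.8500): 1.329031
R(2,0) (trapezoid, 4 panels, h=0.4250): 1.379033
R(3,0) (trapezoid, 8 panels, h=0.2125): 1.391865
R(1,1) = 1.329031 + (1.329031 − 0.995470)/3 = 1.440218
R(2,1) = 1.379033 + (1.379033 − 1.329031)/3 = 1.395700
R(3,1) = 1.391865 + (1.391865 − 1.379033)/3 = 1.396142
R(2,2) = 1.395700 + (1.395700 − 1.440218)/15 = 1.392732
R(3,2) = 1.396142 + (1.396142 − 1.395700)/15 = 1.396171
R(3,3) = 1.396171 + (1.396171 − 1.392732)/63 = 1.396226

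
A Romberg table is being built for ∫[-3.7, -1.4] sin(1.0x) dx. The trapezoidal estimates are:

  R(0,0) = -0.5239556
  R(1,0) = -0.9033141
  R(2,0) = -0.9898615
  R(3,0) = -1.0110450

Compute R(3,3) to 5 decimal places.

R(1,1) = -0.9033141 + (-0.9033141 − (-0.5239556))/3 = -1.0297669
R(2,1) = (4·(-0.9898615) − (-0.9033141)) / 3 = -1.0187106
R(3,1) = (4·(-1.0110450) − (-0.9898615)) / 3 = -1.0181062
R(2,2) = (16·(-1.0187106) − (-1.0297669)) / 15 = -1.0179735
R(3,2) = -1.0181062 + (-1.0181062 − (-1.0187106))/15 = -1.0180659
R(3,3) = -1.0180659 + (-1.0180659 − (-1.0179735))/63 = -1.0180674

-1.01807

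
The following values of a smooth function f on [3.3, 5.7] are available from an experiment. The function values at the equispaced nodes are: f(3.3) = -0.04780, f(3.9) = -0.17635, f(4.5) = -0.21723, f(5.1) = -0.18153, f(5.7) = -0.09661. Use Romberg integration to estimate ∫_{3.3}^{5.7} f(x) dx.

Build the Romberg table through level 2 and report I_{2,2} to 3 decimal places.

I_{0,0} (trapezoid, 1 panel, h=2.4000): -0.17329
I_{1,0} (trapezoid, 2 panels, h=1.2000): -0.34732
I_{2,0} (trapezoid, 4 panels, h=0.6000): -0.38839
I_{1,1} = -0.34732 + (-0.34732 − (-0.17329))/3 = -0.40533
I_{2,1} = -0.38839 + (-0.38839 − (-0.34732))/3 = -0.40208
I_{2,2} = -0.40208 + (-0.40208 − (-0.40533))/15 = -0.40186

-0.402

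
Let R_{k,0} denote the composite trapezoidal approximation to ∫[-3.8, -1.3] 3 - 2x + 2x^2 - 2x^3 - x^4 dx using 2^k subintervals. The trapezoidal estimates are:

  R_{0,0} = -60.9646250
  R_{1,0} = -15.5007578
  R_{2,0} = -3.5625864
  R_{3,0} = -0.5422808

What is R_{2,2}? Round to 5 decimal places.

0.46767

R_{1,1} = (4·(-15.5007578) − (-60.9646250)) / 3 = -0.3461354
R_{2,1} = -3.5625864 + (-3.5625864 − (-15.5007578))/3 = 0.4168041
R_{2,2} = 0.4168041 + (0.4168041 − (-0.3461354))/15 = 0.4676667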